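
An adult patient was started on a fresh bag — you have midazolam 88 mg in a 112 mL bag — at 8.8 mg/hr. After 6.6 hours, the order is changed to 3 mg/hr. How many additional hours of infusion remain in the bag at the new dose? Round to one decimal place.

10.0 hours

Initial rate:
Concentration = 88 mg ÷ 112 mL = 0.7857143 mg/mL
Rate = 8.8 mg/hr ÷ 0.7857143 mg/mL = 11.2 mL/hr
Volume infused so far = 11.2 mL/hr × 6.6 hr = 73.92 mL
Volume remaining = 112 − 73.92 = 38.08 mL
New rate:
Rate = 3 mg/hr ÷ 0.7857143 mg/mL = 3.818182 mL/hr
Time remaining = 38.08 mL ÷ 3.818182 mL/hr = 9.973333 hr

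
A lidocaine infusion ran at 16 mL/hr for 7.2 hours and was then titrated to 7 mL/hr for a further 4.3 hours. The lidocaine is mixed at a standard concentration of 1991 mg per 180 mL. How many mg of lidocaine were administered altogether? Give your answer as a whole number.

1607 mg

Concentration = 1991 mg ÷ 180 mL = 11.06111 mg/mL
Stage 1: 16 mL/hr × 7.2 hr = 115.2 mL → 115.2 mL × 11.06111 mg/mL = 1274.24 mg
Stage 2: 7 mL/hr × 4.3 hr = 30.1 mL → 30.1 mL × 11.06111 mg/mL = 332.9394 mg
Total = 1274.24 + 332.9394 = 1607.179 mg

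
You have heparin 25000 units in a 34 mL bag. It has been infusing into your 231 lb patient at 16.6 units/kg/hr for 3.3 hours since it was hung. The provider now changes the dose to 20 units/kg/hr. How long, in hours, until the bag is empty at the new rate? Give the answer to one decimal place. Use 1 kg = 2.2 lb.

Initial rate:
Weight = 231 lb ÷ 2.2 lb/kg = 105 kg
Dose = 16.6 units/kg/hr × 105 kg = 1743 units/hr
Concentration = 25000 units ÷ 34 mL = 735.2941 units/mL
Rate = 1743 units/hr ÷ 735.2941 units/mL = 2.37048 mL/hr
Volume infused so far = 2.37048 mL/hr × 3.3 hr = 7.822584 mL
Volume remaining = 34 − 7.822584 = 26.17742 mL
New rate:
Dose = 20 units/kg/hr × 105 kg = 2100 units/hr
Rate = 2100 units/hr ÷ 735.2941 units/mL = 2.856 mL/hr
Time remaining = 26.17742 mL ÷ 2.856 mL/hr = 9.165762 hr

9.2 hours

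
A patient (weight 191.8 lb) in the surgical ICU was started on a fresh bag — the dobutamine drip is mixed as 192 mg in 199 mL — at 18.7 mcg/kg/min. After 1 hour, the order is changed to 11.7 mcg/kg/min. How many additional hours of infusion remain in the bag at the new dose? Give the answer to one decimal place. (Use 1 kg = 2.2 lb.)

1.5 hours

Initial rate:
Weight = 191.8 lb ÷ 2.2 lb/kg = 87.18182 kg
Dose = 18.7 mcg/kg/min × 87.18182 kg = 1630.3 mcg/min
1630.3 mcg/min × 60 min/hr = 97818 mcg/hr
Concentration = 192 mg ÷ 199 mL = 0.9648241 mg/mL = 964.8241 mcg/mL
Rate = 97818 mcg/hr ÷ 964.8241 mcg/mL = 101.3843 mL/hr
Volume infused so far = 101.3843 mL/hr × 1 hr = 101.3843 mL
Volume remaining = 199 − 101.3843 = 97.61572 mL
New rate:
Dose = 11.7 mcg/kg/min × 87.18182 kg = 1020.027 mcg/min
1020.027 mcg/min × 60 min/hr = 61201.64 mcg/hr
Rate = 61201.64 mcg/hr ÷ 964.8241 mcg/mL = 63.43295 mL/hr
Time remaining = 97.61572 mL ÷ 63.43295 mL/hr = 1.53888 hr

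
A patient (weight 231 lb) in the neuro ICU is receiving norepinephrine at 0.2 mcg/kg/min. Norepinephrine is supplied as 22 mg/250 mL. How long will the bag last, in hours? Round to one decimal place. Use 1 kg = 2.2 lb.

17.5 hours

Weight = 231 lb ÷ 2.2 lb/kg = 105 kg
Dose = 0.2 mcg/kg/min × 105 kg = 21 mcg/min
21 mcg/min × 60 min/hr = 1260 mcg/hr
Concentration = 22 mg ÷ 250 mL = 0.088 mg/mL = 88 mcg/mL
Rate = 1260 mcg/hr ÷ 88 mcg/mL = 14.31818 mL/hr
Duration = 250 mL ÷ 14.31818 mL/hr = 17.46032 hr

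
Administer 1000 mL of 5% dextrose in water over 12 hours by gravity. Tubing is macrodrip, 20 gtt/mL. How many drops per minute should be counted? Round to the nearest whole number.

1000 mL ÷ (12 hr × 60 = 720 min) = 1.388889 mL/min
1.388889 mL/min × 20 gtt/mL = 27.77778 gtt/min

28 gtt/min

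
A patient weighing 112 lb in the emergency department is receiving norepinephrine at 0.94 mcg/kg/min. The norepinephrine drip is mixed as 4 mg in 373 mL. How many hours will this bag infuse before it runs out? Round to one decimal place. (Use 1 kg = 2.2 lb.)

1.4 hours

Weight = 112 lb ÷ 2.2 lb/kg = 50.90909 kg
Dose = 0.94 mcg/kg/min × 50.90909 kg = 47.85455 mcg/min
47.85455 mcg/min × 60 min/hr = 2871.273 mcg/hr
Concentration = 4 mg ÷ 373 mL = 0.01072386 mg/mL = 10.72386 mcg/mL
Rate = 2871.273 mcg/hr ÷ 10.72386 mcg/mL = 267.7462 mL/hr
Duration = 373 mL ÷ 267.7462 mL/hr = 1.39311 hr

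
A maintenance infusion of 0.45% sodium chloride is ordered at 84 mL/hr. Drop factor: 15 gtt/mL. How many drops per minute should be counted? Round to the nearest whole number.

84 mL/hr ÷ 60 min/hr = 1.4 mL/min
1.4 mL/min × 15 gtt/mL = 21 gtt/min

21 gtt/min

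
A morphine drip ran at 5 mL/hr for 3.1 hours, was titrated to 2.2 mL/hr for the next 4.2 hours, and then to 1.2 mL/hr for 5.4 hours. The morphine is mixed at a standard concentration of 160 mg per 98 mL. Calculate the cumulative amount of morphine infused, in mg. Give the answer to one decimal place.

51.0 mg

Concentration = 160 mg ÷ 98 mL = 1.632653 mg/mL
Stage 1: 5 mL/hr × 3.1 hr = 15.5 mL → 15.5 mL × 1.632653 mg/mL = 25.30612 mg
Stage 2: 2.2 mL/hr × 4.2 hr = 9.24 mL → 9.24 mL × 1.632653 mg/mL = 15.08571 mg
Stage 3: 1.2 mL/hr × 5.4 hr = 6.48 mL → 6.48 mL × 1.632653 mg/mL = 10.57959 mg
Total = 25.30612 + 15.08571 + 10.57959 = 50.97143 mg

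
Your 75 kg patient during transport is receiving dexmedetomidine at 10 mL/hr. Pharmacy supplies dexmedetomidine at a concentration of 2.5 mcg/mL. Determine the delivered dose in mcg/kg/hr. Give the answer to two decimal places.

Drug rate = 10 mL/hr × 2.5 mcg/mL = 25 mcg/hr
25 mcg/hr ÷ 75 kg = 0.3333333 mcg/kg/hr

0.33 mcg/kg/hr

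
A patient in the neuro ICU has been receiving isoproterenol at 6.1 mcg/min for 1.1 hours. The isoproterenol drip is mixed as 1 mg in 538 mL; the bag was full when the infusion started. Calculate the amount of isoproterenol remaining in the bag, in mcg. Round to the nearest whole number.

597 mcg

6.1 mcg/min × 60 min/hr = 366 mcg/hr
Concentration = 1 mg ÷ 538 mL = 0.001858736 mg/mL = 1.858736 mcg/mL
Rate = 366 mcg/hr ÷ 1.858736 mcg/mL = 196.908 mL/hr
Volume infused = 196.908 mL/hr × 1.1 hr = 216.5988 mL
Volume remaining = 538 − 216.5988 = 321.4012 mL
Drug remaining = 321.4012 mL × 1.858736 mcg/mL = 597.4 mcg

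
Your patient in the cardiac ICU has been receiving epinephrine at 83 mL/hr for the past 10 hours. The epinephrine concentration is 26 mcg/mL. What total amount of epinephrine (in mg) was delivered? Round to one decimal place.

Drug rate = 83 mL/hr × 26 mcg/mL = 2158 mcg/hr
Total = 2158 mcg/hr × 10 hr = 21580 mcg = 21.58 mg

21.6 mg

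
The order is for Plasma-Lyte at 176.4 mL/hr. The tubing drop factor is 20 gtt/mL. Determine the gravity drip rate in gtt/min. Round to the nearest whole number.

176.4 mL/hr ÷ 60 min/hr = 2.94 mL/min
2.94 mL/min × 20 gtt/mL = 58.8 gtt/min

59 gtt/min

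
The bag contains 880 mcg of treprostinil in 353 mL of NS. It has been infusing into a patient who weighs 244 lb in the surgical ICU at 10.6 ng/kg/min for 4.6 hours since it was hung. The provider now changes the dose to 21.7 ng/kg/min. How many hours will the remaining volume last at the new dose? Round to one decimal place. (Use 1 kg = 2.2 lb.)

Initial rate:
Weight = 244 lb ÷ 2.2 lb/kg = 110.9091 kg
Dose = 10.6 ng/kg/min × 110.9091 kg = 1175.636 ng/min
1175.636 ng/min × 60 min/hr = 70538.18 ng/hr
Concentration = 880 mcg ÷ 353 mL = 2.492918 mcg/mL = 2492.918 ng/mL
Rate = 70538.18 ng/hr ÷ 2492.918 ng/mL = 28.29543 mL/hr
Volume infused so far = 28.29543 mL/hr × 4.6 hr = 130.159 mL
Volume remaining = 353 − 130.159 = 222.841 mL
New rate:
Dose = 21.7 ng/kg/min × 110.9091 kg = 2406.727 ng/min
2406.727 ng/min × 60 min/hr = 144403.6 ng/hr
Rate = 144403.6 ng/hr ÷ 2492.918 ng/mL = 57.92555 mL/hr
Time remaining = 222.841 mL ÷ 57.92555 mL/hr = 3.847025 hr

3.8 hours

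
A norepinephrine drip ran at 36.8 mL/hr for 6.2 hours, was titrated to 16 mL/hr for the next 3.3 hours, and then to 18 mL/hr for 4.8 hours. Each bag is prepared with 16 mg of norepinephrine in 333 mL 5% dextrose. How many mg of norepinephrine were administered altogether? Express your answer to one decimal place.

Concentration = 16 mg ÷ 333 mL = 0.04804805 mg/mL
Stage 1: 36.8 mL/hr × 6.2 hr = 228.16 mL → 228.16 mL × 0.04804805 mg/mL = 10.96264 mg
Stage 2: 16 mL/hr × 3.3 hr = 52.8 mL → 52.8 mL × 0.04804805 mg/mL = 2.536937 mg
Stage 3: 18 mL/hr × 4.8 hr = 86.4 mL → 86.4 mL × 0.04804805 mg/mL = 4.151351 mg
Total = 10.96264 + 2.536937 + 4.151351 = 17.65093 mg

17.7 mg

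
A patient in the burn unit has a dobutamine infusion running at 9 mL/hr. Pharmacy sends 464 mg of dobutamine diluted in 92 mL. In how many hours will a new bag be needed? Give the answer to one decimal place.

10.2 hours

Duration = 92 mL ÷ 9 mL/hr = 10.22222 hr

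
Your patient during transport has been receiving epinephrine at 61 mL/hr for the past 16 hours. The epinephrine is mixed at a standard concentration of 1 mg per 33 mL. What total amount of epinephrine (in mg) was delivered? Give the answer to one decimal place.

Concentration = 1 mg ÷ 33 mL = 0.03030303 mg/mL = 30.30303 mcg/mL
Drug rate = 61 mL/hr × 30.30303 mcg/mL = 1848.485 mcg/hr
Total = 1848.485 mcg/hr × 16 hr = 29575.76 mcg = 29.57576 mg

29.6 mg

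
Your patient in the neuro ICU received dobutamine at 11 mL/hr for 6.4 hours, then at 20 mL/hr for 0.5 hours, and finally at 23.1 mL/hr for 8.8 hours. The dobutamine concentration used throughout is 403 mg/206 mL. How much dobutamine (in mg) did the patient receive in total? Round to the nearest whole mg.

555 mg

Concentration = 403 mg ÷ 206 mL = 1.956311 mg/mL
Stage 1: 11 mL/hr × 6.4 hr = 70.4 mL → 70.4 mL × 1.956311 mg/mL = 137.7243 mg
Stage 2: 20 mL/hr × 0.5 hr = 10 mL → 10 mL × 1.956311 mg/mL = 19.56311 mg
Stage 3: 23.1 mL/hr × 8.8 hr = 203.28 mL → 203.28 mL × 1.956311 mg/mL = 397.6788 mg
Total = 137.7243 + 19.56311 + 397.6788 = 554.9662 mg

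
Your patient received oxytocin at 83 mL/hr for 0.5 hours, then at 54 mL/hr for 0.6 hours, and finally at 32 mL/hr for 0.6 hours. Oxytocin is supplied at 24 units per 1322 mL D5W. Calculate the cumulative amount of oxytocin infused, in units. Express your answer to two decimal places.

Concentration = 24 units ÷ 1322 mL = 0.01815431 units/mL
Stage 1: 83 mL/hr × 0.5 hr = 41.5 mL → 41.5 mL × 0.01815431 units/mL = 0.7534039 units
Stage 2: 54 mL/hr × 0.6 hr = 32.4 mL → 32.4 mL × 0.01815431 units/mL = 0.5881997 units
Stage 3: 32 mL/hr × 0.6 hr = 19.2 mL → 19.2 mL × 0.01815431 units/mL = 0.3485628 units
Total = 0.7534039 + 0.5881997 + 0.3485628 = 1.690166 units

1.69 units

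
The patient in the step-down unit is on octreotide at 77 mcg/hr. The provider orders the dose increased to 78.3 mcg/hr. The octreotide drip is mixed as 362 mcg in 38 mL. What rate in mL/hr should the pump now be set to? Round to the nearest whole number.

8 mL/hr

Concentration = 362 mcg ÷ 38 mL = 9.526316 mcg/mL
Rate = 78.3 mcg/hr ÷ 9.526316 mcg/mL = 8.219337 mL/hr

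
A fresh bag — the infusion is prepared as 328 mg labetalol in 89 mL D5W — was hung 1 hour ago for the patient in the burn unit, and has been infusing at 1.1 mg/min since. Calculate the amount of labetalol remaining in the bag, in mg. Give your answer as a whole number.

262 mg

1.1 mg/min × 60 min/hr = 66 mg/hr
Concentration = 328 mg ÷ 89 mL = 3.685393 mg/mL
Rate = 66 mg/hr ÷ 3.685393 mg/mL = 17.90854 mL/hr
Volume infused = 17.90854 mL/hr × 1 hr = 17.90854 mL
Volume remaining = 89 − 17.90854 = 71.09146 mL
Drug remaining = 71.09146 mL × 3.685393 mg/mL = 262 mg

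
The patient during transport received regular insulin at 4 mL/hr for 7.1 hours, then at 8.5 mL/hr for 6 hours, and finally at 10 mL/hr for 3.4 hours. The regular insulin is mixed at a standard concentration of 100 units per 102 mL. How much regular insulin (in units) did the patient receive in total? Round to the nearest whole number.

Concentration = 100 units ÷ 102 mL = 0.9803922 units/mL
Stage 1: 4 mL/hr × 7.1 hr = 28.4 mL → 28.4 mL × 0.9803922 units/mL = 27.84314 units
Stage 2: 8.5 mL/hr × 6 hr = 51 mL → 51 mL × 0.9803922 units/mL = 50 units
Stage 3: 10 mL/hr × 3.4 hr = 34 mL → 34 mL × 0.9803922 units/mL = 33.33333 units
Total = 27.84314 + 50 + 33.33333 = 111.1765 units

111 units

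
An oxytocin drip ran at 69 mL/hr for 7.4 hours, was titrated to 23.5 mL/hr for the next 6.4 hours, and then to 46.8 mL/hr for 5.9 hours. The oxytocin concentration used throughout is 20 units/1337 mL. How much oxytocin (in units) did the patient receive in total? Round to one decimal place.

14.0 units

Concentration = 20 units ÷ 1337 mL = 0.01495886 units/mL
Stage 1: 69 mL/hr × 7.4 hr = 510.6 mL → 510.6 mL × 0.01495886 units/mL = 7.637996 units
Stage 2: 23.5 mL/hr × 6.4 hr = 150.4 mL → 150.4 mL × 0.01495886 units/mL = 2.249813 units
Stage 3: 46.8 mL/hr × 5.9 hr = 276.12 mL → 276.12 mL × 0.01495886 units/mL = 4.130441 units
Total = 7.637996 + 2.249813 + 4.130441 = 14.01825 units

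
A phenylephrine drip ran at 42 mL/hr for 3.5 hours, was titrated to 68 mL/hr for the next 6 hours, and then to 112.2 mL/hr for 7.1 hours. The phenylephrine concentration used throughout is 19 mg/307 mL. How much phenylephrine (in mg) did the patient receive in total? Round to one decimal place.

Concentration = 19 mg ÷ 307 mL = 0.06188925 mg/mL
Stage 1: 42 mL/hr × 3.5 hr = 147 mL → 147 mL × 0.06188925 mg/mL = 9.09772 mg
Stage 2: 68 mL/hr × 6 hr = 408 mL → 408 mL × 0.06188925 mg/mL = 25.25081 mg
Stage 3: 112.2 mL/hr × 7.1 hr = 796.62 mL → 796.62 mL × 0.06188925 mg/mL = 49.30221 mg
Total = 9.09772 + 25.25081 + 49.30221 = 83.65075 mg

83.7 mg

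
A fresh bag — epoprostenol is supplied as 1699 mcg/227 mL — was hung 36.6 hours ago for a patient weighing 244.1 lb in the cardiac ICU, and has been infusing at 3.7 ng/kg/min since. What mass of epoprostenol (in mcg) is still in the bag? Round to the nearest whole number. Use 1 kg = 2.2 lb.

Weight = 244.1 lb ÷ 2.2 lb/kg = 110.9545 kg
Dose = 3.7 ng/kg/min × 110.9545 kg = 410.5318 ng/min
410.5318 ng/min × 60 min/hr = 24631.91 ng/hr
Concentration = 1699 mcg ÷ 227 mL = 7.484581 mcg/mL = 7484.581 ng/mL
Rate = 24631.91 ng/hr ÷ 7484.581 ng/mL = 3.29102 mL/hr
Volume infused = 3.29102 mL/hr × 36.6 hr = 120.4513 mL
Volume remaining = 227 − 120.4513 = 106.5487 mL
Drug remaining = 106.5487 mL × 7484.581 ng/mL = 797472.1 ng = 797.4721 mcg

797 mcg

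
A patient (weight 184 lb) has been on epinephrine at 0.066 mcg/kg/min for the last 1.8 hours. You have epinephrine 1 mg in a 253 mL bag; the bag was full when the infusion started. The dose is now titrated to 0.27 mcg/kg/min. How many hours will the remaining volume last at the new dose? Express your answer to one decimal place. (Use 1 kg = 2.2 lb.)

0.3 hours

Initial rate:
Weight = 184 lb ÷ 2.2 lb/kg = 83.63636 kg
Dose = 0.066 mcg/kg/min × 83.63636 kg = 5.52 mcg/min
5.52 mcg/min × 60 min/hr = 331.2 mcg/hr
Concentration = 1 mg ÷ 253 mL = 0.003952569 mg/mL = 3.952569 mcg/mL
Rate = 331.2 mcg/hr ÷ 3.952569 mcg/mL = 83.7936 mL/hr
Volume infused so far = 83.7936 mL/hr × 1.8 hr = 150.8285 mL
Volume remaining = 253 − 150.8285 = 102.1715 mL
New rate:
Dose = 0.27 mcg/kg/min × 83.63636 kg = 22.58182 mcg/min
22.58182 mcg/min × 60 min/hr = 1354.909 mcg/hr
Rate = 1354.909 mcg/hr ÷ 3.952569 mcg/mL = 342.792 mL/hr
Time remaining = 102.1715 mL ÷ 342.792 mL/hr = 0.2980569 hr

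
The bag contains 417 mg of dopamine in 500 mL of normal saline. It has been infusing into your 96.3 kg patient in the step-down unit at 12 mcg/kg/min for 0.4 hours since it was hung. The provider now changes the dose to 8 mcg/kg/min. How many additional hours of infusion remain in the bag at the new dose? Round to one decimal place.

8.4 hours

Initial rate:
Dose = 12 mcg/kg/min × 96.3 kg = 1155.6 mcg/min
1155.6 mcg/min × 60 min/hr = 69336 mcg/hr
Concentration = 417 mg ÷ 500 mL = 0.834 mg/mL = 834 mcg/mL
Rate = 69336 mcg/hr ÷ 834 mcg/mL = 83.13669 mL/hr
Volume infused so far = 83.13669 mL/hr × 0.4 hr = 33.25468 mL
Volume remaining = 500 − 33.25468 = 466.7453 mL
New rate:
Dose = 8 mcg/kg/min × 96.3 kg = 770.4 mcg/min
770.4 mcg/min × 60 min/hr = 46224 mcg/hr
Rate = 46224 mcg/hr ÷ 834 mcg/mL = 55.42446 mL/hr
Time remaining = 466.7453 mL ÷ 55.42446 mL/hr = 8.421288 hr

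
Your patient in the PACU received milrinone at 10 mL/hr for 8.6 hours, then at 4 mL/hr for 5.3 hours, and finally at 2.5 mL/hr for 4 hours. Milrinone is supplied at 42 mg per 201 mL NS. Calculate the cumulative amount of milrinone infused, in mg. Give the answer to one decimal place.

Concentration = 42 mg ÷ 201 mL = 0.2089552 mg/mL
Stage 1: 10 mL/hr × 8.6 hr = 86 mL → 86 mL × 0.2089552 mg/mL = 17.97015 mg
Stage 2: 4 mL/hr × 5.3 hr = 21.2 mL → 21.2 mL × 0.2089552 mg/mL = 4.429851 mg
Stage 3: 2.5 mL/hr × 4 hr = 10 mL → 10 mL × 0.2089552 mg/mL = 2.089552 mg
Total = 17.97015 + 4.429851 + 2.089552 = 24.48955 mg

24.5 mg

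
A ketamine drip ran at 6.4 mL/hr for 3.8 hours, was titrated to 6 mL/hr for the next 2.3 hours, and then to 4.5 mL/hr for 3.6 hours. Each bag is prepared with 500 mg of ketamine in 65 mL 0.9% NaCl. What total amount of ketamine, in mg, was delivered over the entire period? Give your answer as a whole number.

Concentration = 500 mg ÷ 65 mL = 7.692308 mg/mL
Stage 1: 6.4 mL/hr × 3.8 hr = 24.32 mL → 24.32 mL × 7.692308 mg/mL = 187.0769 mg
Stage 2: 6 mL/hr × 2.3 hr = 13.8 mL → 13.8 mL × 7.692308 mg/mL = 106.1538 mg
Stage 3: 4.5 mL/hr × 3.6 hr = 16.2 mL → 16.2 mL × 7.692308 mg/mL = 124.6154 mg
Total = 187.0769 + 106.1538 + 124.6154 = 417.8462 mg

418 mg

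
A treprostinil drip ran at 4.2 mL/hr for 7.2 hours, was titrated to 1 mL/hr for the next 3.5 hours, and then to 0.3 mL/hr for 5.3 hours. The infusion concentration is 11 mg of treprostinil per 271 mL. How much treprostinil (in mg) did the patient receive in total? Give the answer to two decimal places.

Concentration = 11 mg ÷ 271 mL = 0.04059041 mg/mL
Stage 1: 4.2 mL/hr × 7.2 hr = 30.24 mL → 30.24 mL × 0.04059041 mg/mL = 1.227454 mg
Stage 2: 1 mL/hr × 3.5 hr = 3.5 mL → 3.5 mL × 0.04059041 mg/mL = 0.1420664 mg
Stage 3: 0.3 mL/hr × 5.3 hr = 1.59 mL → 1.59 mL × 0.04059041 mg/mL = 0.06453875 mg
Total = 1.227454 + 0.1420664 + 0.06453875 = 1.434059 mg

1.43 mg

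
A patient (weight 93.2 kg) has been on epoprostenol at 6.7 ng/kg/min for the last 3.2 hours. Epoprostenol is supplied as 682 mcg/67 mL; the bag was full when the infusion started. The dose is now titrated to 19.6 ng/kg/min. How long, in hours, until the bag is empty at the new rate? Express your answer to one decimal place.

5.1 hours

Initial rate:
Dose = 6.7 ng/kg/min × 93.2 kg = 624.44 ng/min
624.44 ng/min × 60 min/hr = 37466.4 ng/hr
Concentration = 682 mcg ÷ 67 mL = 10.1791 mcg/mL = 10179.1 ng/mL
Rate = 37466.4 ng/hr ÷ 10179.1 ng/mL = 3.680717 mL/hr
Volume infused so far = 3.680717 mL/hr × 3.2 hr = 11.77829 mL
Volume remaining = 67 − 11.77829 = 55.22171 mL
New rate:
Dose = 19.6 ng/kg/min × 93.2 kg = 1826.72 ng/min
1826.72 ng/min × 60 min/hr = 109603.2 ng/hr
Rate = 109603.2 ng/hr ÷ 10179.1 ng/mL = 10.76747 mL/hr
Time remaining = 55.22171 mL ÷ 10.76747 mL/hr = 5.128569 hr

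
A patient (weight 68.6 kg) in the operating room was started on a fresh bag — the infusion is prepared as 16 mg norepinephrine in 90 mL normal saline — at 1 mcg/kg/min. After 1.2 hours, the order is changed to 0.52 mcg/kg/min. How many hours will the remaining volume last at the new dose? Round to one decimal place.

Initial rate:
Dose = 1 mcg/kg/min × 68.6 kg = 68.6 mcg/min
68.6 mcg/min × 60 min/hr = 4116 mcg/hr
Concentration = 16 mg ÷ 90 mL = 0.1777778 mg/mL = 177.7778 mcg/mL
Rate = 4116 mcg/hr ÷ 177.7778 mcg/mL = 23.1525 mL/hr
Volume infused so far = 23.1525 mL/hr × 1.2 hr = 27.783 mL
Volume remaining = 90 − 27.783 = 62.217 mL
New rate:
Dose = 0.52 mcg/kg/min × 68.6 kg = 35.672 mcg/min
35.672 mcg/min × 60 min/hr = 2140.32 mcg/hr
Rate = 2140.32 mcg/hr ÷ 177.7778 mcg/mL = 12.0393 mL/hr
Time remaining = 62.217 mL ÷ 12.0393 mL/hr = 5.167825 hr

5.2 hours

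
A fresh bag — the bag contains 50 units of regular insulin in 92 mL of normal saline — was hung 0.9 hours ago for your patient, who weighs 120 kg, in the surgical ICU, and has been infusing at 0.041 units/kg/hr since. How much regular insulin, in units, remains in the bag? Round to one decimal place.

Dose = 0.041 units/kg/hr × 120 kg = 4.92 units/hr
Concentration = 50 units ÷ 92 mL = 0.5434783 units/mL
Rate = 4.92 units/hr ÷ 0.5434783 units/mL = 9.0528 mL/hr
Volume infused = 9.0528 mL/hr × 0.9 hr = 8.14752 mL
Volume remaining = 92 − 8.14752 = 83.85248 mL
Drug remaining = 83.85248 mL × 0.5434783 units/mL = 45.572 units

45.6 units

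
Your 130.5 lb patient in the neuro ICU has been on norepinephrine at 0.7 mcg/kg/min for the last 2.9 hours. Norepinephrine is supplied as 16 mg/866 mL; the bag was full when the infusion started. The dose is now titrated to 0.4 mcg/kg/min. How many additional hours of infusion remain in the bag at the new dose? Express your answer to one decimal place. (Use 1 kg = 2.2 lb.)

Initial rate:
Weight = 130.5 lb ÷ 2.2 lb/kg = 59.31818 kg
Dose = 0.7 mcg/kg/min × 59.31818 kg = 41.52273 mcg/min
41.52273 mcg/min × 60 min/hr = 2491.364 mcg/hr
Concentration = 16 mg ÷ 866 mL = 0.01847575 mg/mL = 18.47575 mcg/mL
Rate = 2491.364 mcg/hr ÷ 18.47575 mcg/mL = 134.8451 mL/hr
Volume infused so far = 134.8451 mL/hr × 2.9 hr = 391.0507 mL
Volume remaining = 866 − 391.0507 = 474.9493 mL
New rate:
Dose = 0.4 mcg/kg/min × 59.31818 kg = 23.72727 mcg/min
23.72727 mcg/min × 60 min/hr = 1423.636 mcg/hr
Rate = 1423.636 mcg/hr ÷ 18.47575 mcg/mL = 77.05432 mL/hr
Time remaining = 474.9493 mL ÷ 77.05432 mL/hr = 6.163825 hr

6.2 hours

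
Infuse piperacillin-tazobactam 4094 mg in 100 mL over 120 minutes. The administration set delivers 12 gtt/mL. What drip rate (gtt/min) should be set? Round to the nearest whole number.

10 gtt/min

100 mL ÷ (120 min) = 0.8333333 mL/min
0.8333333 mL/min × 12 gtt/mL = 10 gtt/min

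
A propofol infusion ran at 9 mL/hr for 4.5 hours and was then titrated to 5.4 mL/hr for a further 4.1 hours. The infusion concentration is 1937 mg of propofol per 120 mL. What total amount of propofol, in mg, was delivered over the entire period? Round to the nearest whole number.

1011 mg

Concentration = 1937 mg ÷ 120 mL = 16.14167 mg/mL
Stage 1: 9 mL/hr × 4.5 hr = 40.5 mL → 40.5 mL × 16.14167 mg/mL = 653.7375 mg
Stage 2: 5.4 mL/hr × 4.1 hr = 22.14 mL → 22.14 mL × 16.14167 mg/mL = 357.3765 mg
Total = 653.7375 + 357.3765 = 1011.114 mg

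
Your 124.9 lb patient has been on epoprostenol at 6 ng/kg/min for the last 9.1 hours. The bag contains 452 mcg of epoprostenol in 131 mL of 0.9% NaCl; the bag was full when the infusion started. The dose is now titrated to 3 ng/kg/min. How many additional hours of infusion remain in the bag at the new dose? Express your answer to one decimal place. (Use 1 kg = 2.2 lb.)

Initial rate:
Weight = 124.9 lb ÷ 2.2 lb/kg = 56.77273 kg
Dose = 6 ng/kg/min × 56.77273 kg = 340.6364 ng/min
340.6364 ng/min × 60 min/hr = 20438.18 ng/hr
Concentration = 452 mcg ÷ 131 mL = 3.450382 mcg/mL = 3450.382 ng/mL
Rate = 20438.18 ng/hr ÷ 3450.382 ng/mL = 5.923455 mL/hr
Volume infused so far = 5.923455 mL/hr × 9.1 hr = 53.90344 mL
Volume remaining = 131 − 53.90344 = 77.09656 mL
New rate:
Dose = 3 ng/kg/min × 56.77273 kg = 170.3182 ng/min
170.3182 ng/min × 60 min/hr = 10219.09 ng/hr
Rate = 10219.09 ng/hr ÷ 3450.382 ng/mL = 2.961728 mL/hr
Time remaining = 77.09656 mL ÷ 2.961728 mL/hr = 26.03094 hr

26.0 hours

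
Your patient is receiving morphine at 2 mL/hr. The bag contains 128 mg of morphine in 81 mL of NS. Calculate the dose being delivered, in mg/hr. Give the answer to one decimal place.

3.2 mg/hr

Concentration = 128 mg ÷ 81 mL = 1.580247 mg/mL
Drug rate = 2 mL/hr × 1.580247 mg/mL = 3.160494 mg/hr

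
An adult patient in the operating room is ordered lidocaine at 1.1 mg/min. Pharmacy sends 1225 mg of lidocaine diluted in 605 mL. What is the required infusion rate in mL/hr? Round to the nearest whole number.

33 mL/hr

1.1 mg/min × 60 min/hr = 66 mg/hr
Concentration = 1225 mg ÷ 605 mL = 2.024793 mg/mL
Rate = 66 mg/hr ÷ 2.024793 mg/mL = 32.59592 mL/hr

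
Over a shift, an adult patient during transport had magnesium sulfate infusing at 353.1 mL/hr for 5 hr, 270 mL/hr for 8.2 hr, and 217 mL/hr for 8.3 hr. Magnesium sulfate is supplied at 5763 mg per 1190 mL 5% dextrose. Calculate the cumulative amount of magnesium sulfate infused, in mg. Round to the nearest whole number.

27995 mg

Concentration = 5763 mg ÷ 1190 mL = 4.842857 mg/mL
Stage 1: 353.1 mL/hr × 5 hr = 1765.5 mL → 1765.5 mL × 4.842857 mg/mL = 8550.064 mg
Stage 2: 270 mL/hr × 8.2 hr = 2214 mL → 2214 mL × 4.842857 mg/mL = 10722.09 mg
Stage 3: 217 mL/hr × 8.3 hr = 1801.1 mL → 1801.1 mL × 4.842857 mg/mL = 8722.47 mg
Total = 8550.064 + 10722.09 + 8722.47 = 27994.62 mg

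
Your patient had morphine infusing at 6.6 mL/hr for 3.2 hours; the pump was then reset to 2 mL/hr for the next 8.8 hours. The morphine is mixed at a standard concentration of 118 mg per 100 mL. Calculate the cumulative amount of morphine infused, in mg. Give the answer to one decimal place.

45.7 mg

Concentration = 118 mg ÷ 100 mL = 1.18 mg/mL
Stage 1: 6.6 mL/hr × 3.2 hr = 21.12 mL → 21.12 mL × 1.18 mg/mL = 24.9216 mg
Stage 2: 2 mL/hr × 8.8 hr = 17.6 mL → 17.6 mL × 1.18 mg/mL = 20.768 mg
Total = 24.9216 + 20.768 = 45.6896 mg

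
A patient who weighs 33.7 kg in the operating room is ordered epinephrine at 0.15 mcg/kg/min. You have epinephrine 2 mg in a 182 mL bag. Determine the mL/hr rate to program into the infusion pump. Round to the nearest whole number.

28 mL/hr

Dose = 0.15 mcg/kg/min × 33.7 kg = 5.055 mcg/min
5.055 mcg/min × 60 min/hr = 303.3 mcg/hr
Concentration = 2 mg ÷ 182 mL = 0.01098901 mg/mL = 10.98901 mcg/mL
Rate = 303.3 mcg/hr ÷ 10.98901 mcg/mL = 27.6003 mL/hr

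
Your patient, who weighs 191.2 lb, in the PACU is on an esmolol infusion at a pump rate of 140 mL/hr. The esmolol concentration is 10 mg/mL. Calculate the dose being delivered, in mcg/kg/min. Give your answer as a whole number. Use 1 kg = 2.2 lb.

268 mcg/kg/min

Weight = 191.2 lb ÷ 2.2 lb/kg = 86.90909 kg
Concentration = 10 mg/mL = 10000 mcg/mL
Drug rate = 140 mL/hr × 10000 mcg/mL = 1400000 mcg/hr
1400000 mcg/hr ÷ 60 min/hr = 23333.33 mcg/min
23333.33 mcg/min ÷ 86.90909 kg = 268.4798 mcg/kg/min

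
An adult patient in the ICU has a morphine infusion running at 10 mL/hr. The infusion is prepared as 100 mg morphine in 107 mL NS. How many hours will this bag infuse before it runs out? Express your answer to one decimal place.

10.7 hours

Duration = 107 mL ÷ 10 mL/hr = 10.7 hr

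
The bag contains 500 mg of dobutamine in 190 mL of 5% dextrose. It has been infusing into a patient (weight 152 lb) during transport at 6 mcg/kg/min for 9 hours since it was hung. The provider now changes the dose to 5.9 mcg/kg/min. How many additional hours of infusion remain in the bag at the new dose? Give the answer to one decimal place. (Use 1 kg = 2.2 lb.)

11.3 hours

Initial rate:
Weight = 152 lb ÷ 2.2 lb/kg = 69.09091 kg
Dose = 6 mcg/kg/min × 69.09091 kg = 414.5455 mcg/min
414.5455 mcg/min × 60 min/hr = 24872.73 mcg/hr
Concentration = 500 mg ÷ 190 mL = 2.631579 mg/mL = 2631.579 mcg/mL
Rate = 24872.73 mcg/hr ÷ 2631.579 mcg/mL = 9.451636 mL/hr
Volume infused so far = 9.451636 mL/hr × 9 hr = 85.06473 mL
Volume remaining = 190 − 85.06473 = 104.9353 mL
New rate:
Dose = 5.9 mcg/kg/min × 69.09091 kg = 407.6364 mcg/min
407.6364 mcg/min × 60 min/hr = 24458.18 mcg/hr
Rate = 24458.18 mcg/hr ÷ 2631.579 mcg/mL = 9.294109 mL/hr
Time remaining = 104.9353 mL ÷ 9.294109 mL/hr = 11.29051 hr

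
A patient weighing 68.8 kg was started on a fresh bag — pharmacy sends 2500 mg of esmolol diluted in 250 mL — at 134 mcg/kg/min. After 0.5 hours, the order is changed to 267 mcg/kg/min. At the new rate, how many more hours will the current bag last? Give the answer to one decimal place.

2.0 hours

Initial rate:
Dose = 134 mcg/kg/min × 68.8 kg = 9219.2 mcg/min
9219.2 mcg/min × 60 min/hr = 553152 mcg/hr
Concentration = 2500 mg ÷ 250 mL = 10 mg/mL = 10000 mcg/mL
Rate = 553152 mcg/hr ÷ 10000 mcg/mL = 55.3152 mL/hr
Volume infused so far = 55.3152 mL/hr × 0.5 hr = 27.6576 mL
Volume remaining = 250 − 27.6576 = 222.3424 mL
New rate:
Dose = 267 mcg/kg/min × 68.8 kg = 18369.6 mcg/min
18369.6 mcg/min × 60 min/hr = 1102176 mcg/hr
Rate = 1102176 mcg/hr ÷ 10000 mcg/mL = 110.2176 mL/hr
Time remaining = 222.3424 mL ÷ 110.2176 mL/hr = 2.017304 hr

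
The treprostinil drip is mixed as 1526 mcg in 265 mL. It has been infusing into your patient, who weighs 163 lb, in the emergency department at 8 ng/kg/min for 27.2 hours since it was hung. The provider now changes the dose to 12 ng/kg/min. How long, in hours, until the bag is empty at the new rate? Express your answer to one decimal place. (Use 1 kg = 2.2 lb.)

Initial rate:
Weight = 163 lb ÷ 2.2 lb/kg = 74.09091 kg
Dose = 8 ng/kg/min × 74.09091 kg = 592.7273 ng/min
592.7273 ng/min × 60 min/hr = 35563.64 ng/hr
Concentration = 1526 mcg ÷ 265 mL = 5.758491 mcg/mL = 5758.491 ng/mL
Rate = 35563.64 ng/hr ÷ 5758.491 ng/mL = 6.175861 mL/hr
Volume infused so far = 6.175861 mL/hr × 27.2 hr = 167.9834 mL
Volume remaining = 265 − 167.9834 = 97.01659 mL
New rate:
Dose = 12 ng/kg/min × 74.09091 kg = 889.0909 ng/min
889.0909 ng/min × 60 min/hr = 53345.45 ng/hr
Rate = 53345.45 ng/hr ÷ 5758.491 ng/mL = 9.263791 mL/hr
Time remaining = 97.01659 mL ÷ 9.263791 mL/hr = 10.47267 hr

10.5 hours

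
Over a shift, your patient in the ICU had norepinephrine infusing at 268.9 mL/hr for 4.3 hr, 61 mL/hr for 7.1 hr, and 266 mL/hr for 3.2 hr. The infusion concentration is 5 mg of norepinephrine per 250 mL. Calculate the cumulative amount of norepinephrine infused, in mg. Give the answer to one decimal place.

Concentration = 5 mg ÷ 250 mL = 0.02 mg/mL
Stage 1: 268.9 mL/hr × 4.3 hr = 1156.27 mL → 1156.27 mL × 0.02 mg/mL = 23.1254 mg
Stage 2: 61 mL/hr × 7.1 hr = 433.1 mL → 433.1 mL × 0.02 mg/mL = 8.662 mg
Stage 3: 266 mL/hr × 3.2 hr = 851.2 mL → 851.2 mL × 0.02 mg/mL = 17.024 mg
Total = 23.1254 + 8.662 + 17.024 = 48.8114 mg

48.8 mg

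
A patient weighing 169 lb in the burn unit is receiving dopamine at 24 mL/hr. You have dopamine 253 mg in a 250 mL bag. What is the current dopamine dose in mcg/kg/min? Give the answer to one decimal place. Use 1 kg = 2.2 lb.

5.3 mcg/kg/min

Weight = 169 lb ÷ 2.2 lb/kg = 76.81818 kg
Concentration = 253 mg ÷ 250 mL = 1.012 mg/mL = 1012 mcg/mL
Drug rate = 24 mL/hr × 1012 mcg/mL = 24288 mcg/hr
24288 mcg/hr ÷ 60 min/hr = 404.8 mcg/min
404.8 mcg/min ÷ 76.81818 kg = 5.269586 mcg/kg/min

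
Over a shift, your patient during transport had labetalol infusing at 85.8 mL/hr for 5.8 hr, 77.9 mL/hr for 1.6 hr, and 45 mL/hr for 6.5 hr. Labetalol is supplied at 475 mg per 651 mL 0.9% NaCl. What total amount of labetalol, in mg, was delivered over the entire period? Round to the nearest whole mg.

Concentration = 475 mg ÷ 651 mL = 0.7296467 mg/mL
Stage 1: 85.8 mL/hr × 5.8 hr = 497.64 mL → 497.64 mL × 0.7296467 mg/mL = 363.1014 mg
Stage 2: 77.9 mL/hr × 1.6 hr = 124.64 mL → 124.64 mL × 0.7296467 mg/mL = 90.94316 mg
Stage 3: 45 mL/hr × 6.5 hr = 292.5 mL → 292.5 mL × 0.7296467 mg/mL = 213.4217 mg
Total = 363.1014 + 90.94316 + 213.4217 = 667.4662 mg

667 mg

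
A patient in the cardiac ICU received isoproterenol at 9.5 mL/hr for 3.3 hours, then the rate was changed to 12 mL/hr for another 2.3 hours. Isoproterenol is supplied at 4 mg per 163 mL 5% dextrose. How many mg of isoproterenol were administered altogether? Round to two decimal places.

1.45 mg

Concentration = 4 mg ÷ 163 mL = 0.02453988 mg/mL
Stage 1: 9.5 mL/hr × 3.3 hr = 31.35 mL → 31.35 mL × 0.02453988 mg/mL = 0.7693252 mg
Stage 2: 12 mL/hr × 2.3 hr = 27.6 mL → 27.6 mL × 0.02453988 mg/mL = 0.6773006 mg
Total = 0.7693252 + 0.6773006 = 1.446626 mg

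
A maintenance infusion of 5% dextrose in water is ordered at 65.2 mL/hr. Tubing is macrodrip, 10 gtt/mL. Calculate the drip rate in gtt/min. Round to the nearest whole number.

65.2 mL/hr ÷ 60 min/hr = 1.086667 mL/min
1.086667 mL/min × 10 gtt/mL = 10.86667 gtt/min

11 gtt/min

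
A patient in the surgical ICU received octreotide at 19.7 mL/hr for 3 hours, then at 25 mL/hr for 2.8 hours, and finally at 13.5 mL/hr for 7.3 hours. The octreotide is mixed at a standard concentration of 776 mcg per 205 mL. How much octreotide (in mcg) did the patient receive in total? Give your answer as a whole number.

Concentration = 776 mcg ÷ 205 mL = 3.785366 mcg/mL
Stage 1: 19.7 mL/hr × 3 hr = 59.1 mL → 59.1 mL × 3.785366 mcg/mL = 223.7151 mcg
Stage 2: 25 mL/hr × 2.8 hr = 70 mL → 70 mL × 3.785366 mcg/mL = 264.9756 mcg
Stage 3: 13.5 mL/hr × 7.3 hr = 98.55 mL → 98.55 mL × 3.785366 mcg/mL = 373.0478 mcg
Total = 223.7151 + 264.9756 + 373.0478 = 861.7385 mcg

862 mcg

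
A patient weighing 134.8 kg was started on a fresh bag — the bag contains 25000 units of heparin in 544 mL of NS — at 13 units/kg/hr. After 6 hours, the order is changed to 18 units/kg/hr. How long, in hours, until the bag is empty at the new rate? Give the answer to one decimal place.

6.0 hours

Initial rate:
Dose = 13 units/kg/hr × 134.8 kg = 1752.4 units/hr
Concentration = 25000 units ÷ 544 mL = 45.95588 units/mL
Rate = 1752.4 units/hr ÷ 45.95588 units/mL = 38.13222 mL/hr
Volume infused so far = 38.13222 mL/hr × 6 hr = 228.7933 mL
Volume remaining = 544 − 228.7933 = 315.2067 mL
New rate:
Dose = 18 units/kg/hr × 134.8 kg = 2426.4 units/hr
Rate = 2426.4 units/hr ÷ 45.95588 units/mL = 52.79846 mL/hr
Time remaining = 315.2067 mL ÷ 52.79846 mL/hr = 5.969997 hr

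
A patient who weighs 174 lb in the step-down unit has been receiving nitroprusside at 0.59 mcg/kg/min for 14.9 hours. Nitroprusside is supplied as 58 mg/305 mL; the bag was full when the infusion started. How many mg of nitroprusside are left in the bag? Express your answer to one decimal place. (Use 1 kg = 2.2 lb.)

Weight = 174 lb ÷ 2.2 lb/kg = 79.09091 kg
Dose = 0.59 mcg/kg/min × 79.09091 kg = 46.66364 mcg/min
46.66364 mcg/min × 60 min/hr = 2799.818 mcg/hr
Concentration = 58 mg ÷ 305 mL = 0.1901639 mg/mL = 190.1639 mcg/mL
Rate = 2799.818 mcg/hr ÷ 190.1639 mcg/mL = 14.72318 mL/hr
Volume infused = 14.72318 mL/hr × 14.9 hr = 219.3754 mL
Volume remaining = 305 − 219.3754 = 85.62459 mL
Drug remaining = 85.62459 mL × 190.1639 mcg/mL = 16282.71 mcg = 16.28271 mg

16.3 mg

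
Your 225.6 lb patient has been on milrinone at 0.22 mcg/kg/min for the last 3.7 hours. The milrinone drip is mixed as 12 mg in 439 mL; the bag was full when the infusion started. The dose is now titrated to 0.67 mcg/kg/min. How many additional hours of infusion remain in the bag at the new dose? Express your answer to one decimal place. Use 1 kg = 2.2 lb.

Initial rate:
Weight = 225.6 lb ÷ 2.2 lb/kg = 102.5455 kg
Dose = 0.22 mcg/kg/min × 102.5455 kg = 22.56 mcg/min
22.56 mcg/min × 60 min/hr = 1353.6 mcg/hr
Concentration = 12 mg ÷ 439 mL = 0.02733485 mg/mL = 27.33485 mcg/mL
Rate = 1353.6 mcg/hr ÷ 27.33485 mcg/mL = 49.5192 mL/hr
Volume infused so far = 49.5192 mL/hr × 3.7 hr = 183.221 mL
Volume remaining = 439 − 183.221 = 255.779 mL
New rate:
Dose = 0.67 mcg/kg/min × 102.5455 kg = 68.70545 mcg/min
68.70545 mcg/min × 60 min/hr = 4122.327 mcg/hr
Rate = 4122.327 mcg/hr ÷ 27.33485 mcg/mL = 150.8085 mL/hr
Time remaining = 255.779 mL ÷ 150.8085 mL/hr = 1.696052 hr

1.7 hours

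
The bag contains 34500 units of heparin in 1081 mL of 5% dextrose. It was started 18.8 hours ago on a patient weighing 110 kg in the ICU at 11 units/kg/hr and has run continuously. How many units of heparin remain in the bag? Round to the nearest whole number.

11752 units

Dose = 11 units/kg/hr × 110 kg = 1210 units/hr
Concentration = 34500 units ÷ 1081 mL = 31.91489 units/mL
Rate = 1210 units/hr ÷ 31.91489 units/mL = 37.91333 mL/hr
Volume infused = 37.91333 mL/hr × 18.8 hr = 712.7707 mL
Volume remaining = 1081 − 712.7707 = 368.2293 mL
Drug remaining = 368.2293 mL × 31.91489 units/mL = 11752 units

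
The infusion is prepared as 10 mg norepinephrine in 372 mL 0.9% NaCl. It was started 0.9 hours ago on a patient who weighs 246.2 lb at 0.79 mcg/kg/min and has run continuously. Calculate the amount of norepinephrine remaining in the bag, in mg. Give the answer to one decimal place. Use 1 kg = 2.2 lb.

Weight = 246.2 lb ÷ 2.2 lb/kg = 111.9091 kg
Dose = 0.79 mcg/kg/min × 111.9091 kg = 88.40818 mcg/min
88.40818 mcg/min × 60 min/hr = 5304.491 mcg/hr
Concentration = 10 mg ÷ 372 mL = 0.02688172 mg/mL = 26.88172 mcg/mL
Rate = 5304.491 mcg/hr ÷ 26.88172 mcg/mL = 197.3271 mL/hr
Volume infused = 197.3271 mL/hr × 0.9 hr = 177.5944 mL
Volume remaining = 372 − 177.5944 = 194.4056 mL
Drug remaining = 194.4056 mL × 26.88172 mcg/mL = 5225.958 mcg = 5.225958 mg

5.2 mg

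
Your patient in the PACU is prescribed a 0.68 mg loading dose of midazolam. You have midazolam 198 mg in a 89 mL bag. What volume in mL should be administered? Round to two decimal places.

0.31 mL

Concentration = 198 mg ÷ 89 mL = 2.224719 mg/mL
Volume = 0.68 mg ÷ 2.224719 mg/mL = 0.3056566 mL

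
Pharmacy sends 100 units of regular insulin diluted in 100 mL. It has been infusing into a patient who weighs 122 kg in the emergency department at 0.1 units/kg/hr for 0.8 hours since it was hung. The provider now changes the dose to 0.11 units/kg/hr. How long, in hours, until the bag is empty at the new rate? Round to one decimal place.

6.7 hours

Initial rate:
Dose = 0.1 units/kg/hr × 122 kg = 12.2 units/hr
Concentration = 100 units ÷ 100 mL = 1 units/mL
Rate = 12.2 units/hr ÷ 1 units/mL = 12.2 mL/hr
Volume infused so far = 12.2 mL/hr × 0.8 hr = 9.76 mL
Volume remaining = 100 − 9.76 = 90.24 mL
New rate:
Dose = 0.11 units/kg/hr × 122 kg = 13.42 units/hr
Rate = 13.42 units/hr ÷ 1 units/mL = 13.42 mL/hr
Time remaining = 90.24 mL ÷ 13.42 mL/hr = 6.724292 hr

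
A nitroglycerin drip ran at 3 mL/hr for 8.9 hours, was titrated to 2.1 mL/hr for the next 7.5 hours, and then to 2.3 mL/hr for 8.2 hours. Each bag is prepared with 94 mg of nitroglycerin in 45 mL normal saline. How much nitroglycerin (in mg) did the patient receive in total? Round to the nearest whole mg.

Concentration = 94 mg ÷ 45 mL = 2.088889 mg/mL
Stage 1: 3 mL/hr × 8.9 hr = 26.7 mL → 26.7 mL × 2.088889 mg/mL = 55.77333 mg
Stage 2: 2.1 mL/hr × 7.5 hr = 15.75 mL → 15.75 mL × 2.088889 mg/mL = 32.9 mg
Stage 3: 2.3 mL/hr × 8.2 hr = 18.86 mL → 18.86 mL × 2.088889 mg/mL = 39.39644 mg
Total = 55.77333 + 32.9 + 39.39644 = 128.0698 mg

128 mg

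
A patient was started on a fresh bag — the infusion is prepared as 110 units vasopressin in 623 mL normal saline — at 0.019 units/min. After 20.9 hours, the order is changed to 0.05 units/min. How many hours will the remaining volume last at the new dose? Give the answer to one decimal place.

Initial rate:
0.019 units/min × 60 min/hr = 1.14 units/hr
Concentration = 110 units ÷ 623 mL = 0.176565 units/mL
Rate = 1.14 units/hr ÷ 0.176565 units/mL = 6.456545 mL/hr
Volume infused so far = 6.456545 mL/hr × 20.9 hr = 134.9418 mL
Volume remaining = 623 − 134.9418 = 488.0582 mL
New rate:
0.05 units/min × 60 min/hr = 3 units/hr
Rate = 3 units/hr ÷ 0.176565 units/mL = 16.99091 mL/hr
Time remaining = 488.0582 mL ÷ 16.99091 mL/hr = 28.72467 hr

28.7 hours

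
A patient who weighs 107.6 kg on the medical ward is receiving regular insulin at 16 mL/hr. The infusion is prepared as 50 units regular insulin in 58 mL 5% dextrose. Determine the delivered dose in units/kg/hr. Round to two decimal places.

0.13 units/kg/hr

Concentration = 50 units ÷ 58 mL = 0.862069 units/mL
Drug rate = 16 mL/hr × 0.862069 units/mL = 13.7931 units/hr
13.7931 units/hr ÷ 107.6 kg = 0.1281887 units/kg/hr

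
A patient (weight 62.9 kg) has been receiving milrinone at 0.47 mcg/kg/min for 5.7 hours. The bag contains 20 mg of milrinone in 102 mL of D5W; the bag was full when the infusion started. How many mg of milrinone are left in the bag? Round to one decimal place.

Dose = 0.47 mcg/kg/min × 62.9 kg = 29.563 mcg/min
29.563 mcg/min × 60 min/hr = 1773.78 mcg/hr
Concentration = 20 mg ÷ 102 mL = 0.1960784 mg/mL = 196.0784 mcg/mL
Rate = 1773.78 mcg/hr ÷ 196.0784 mcg/mL = 9.046278 mL/hr
Volume infused = 9.046278 mL/hr × 5.7 hr = 51.56378 mL
Volume remaining = 102 − 51.56378 = 50.43622 mL
Drug remaining = 50.43622 mL × 196.0784 mcg/mL = 9889.454 mcg = 9.889454 mg

9.9 mg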